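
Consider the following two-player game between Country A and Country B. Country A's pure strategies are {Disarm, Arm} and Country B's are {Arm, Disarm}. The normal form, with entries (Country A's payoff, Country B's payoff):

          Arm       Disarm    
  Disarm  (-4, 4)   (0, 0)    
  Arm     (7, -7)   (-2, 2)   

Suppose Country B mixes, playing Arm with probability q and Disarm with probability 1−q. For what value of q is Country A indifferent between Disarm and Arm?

q = 2/13

Set Country A's expected payoff from Disarm equal to that from Arm:
  Country A's payoff to Disarm: q·(-4) + (1−q)·0 = -4q
  Country A's payoff to Arm: q·7 + (1−q)·(-2) = 9q - 2
  -4q = 9q - 2  ⇒  -13q = -2  ⇒  q = 2/13.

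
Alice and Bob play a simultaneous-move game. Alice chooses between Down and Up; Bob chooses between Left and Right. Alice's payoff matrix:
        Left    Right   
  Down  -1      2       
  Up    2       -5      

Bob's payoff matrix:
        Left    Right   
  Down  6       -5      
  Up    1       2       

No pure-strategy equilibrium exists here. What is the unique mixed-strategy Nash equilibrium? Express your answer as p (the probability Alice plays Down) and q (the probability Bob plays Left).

p = 1/12, q = 7/10

Set Bob's expected payoff from Left equal to that from Right:
  Bob's expected payoff from Left: p·6 + (1−p)·1 = 5p + 1
  Bob's expected payoff from Right: p·(-5) + (1−p)·2 = -7p + 2
  5p + 1 = -7p + 2  ⇒  12p = 1  ⇒  p = 1/12.
Alice's indifference between Down and Up determines Bob's mixing probability q:
  Alice's payoff to Down: q·(-1) + (1−q)·2 = -3q + 2
  Alice's payoff to Up: q·2 + (1−q)·(-5) = 7q - 5
  -3q + 2 = 7q - 5  ⇒  -10q = -7  ⇒  q = 7/10.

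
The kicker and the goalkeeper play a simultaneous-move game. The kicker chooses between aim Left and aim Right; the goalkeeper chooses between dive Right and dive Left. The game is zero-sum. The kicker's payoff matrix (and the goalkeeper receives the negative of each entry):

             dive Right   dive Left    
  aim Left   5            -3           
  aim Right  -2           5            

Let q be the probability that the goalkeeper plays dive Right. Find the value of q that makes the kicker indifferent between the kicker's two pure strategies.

The kicker's indifference between aim Left and aim Right determines the goalkeeper's mixing probability q:
  the kicker's expected payoff from aim Left: q·5 + (1−q)·(-3) = 8q - 3
  the kicker's expected payoff from aim Right: q·(-2) + (1−q)·5 = -7q + 5
  8q - 3 = -7q + 5  ⇒  15q = 8  ⇒  q = 8/15.

q = 8/15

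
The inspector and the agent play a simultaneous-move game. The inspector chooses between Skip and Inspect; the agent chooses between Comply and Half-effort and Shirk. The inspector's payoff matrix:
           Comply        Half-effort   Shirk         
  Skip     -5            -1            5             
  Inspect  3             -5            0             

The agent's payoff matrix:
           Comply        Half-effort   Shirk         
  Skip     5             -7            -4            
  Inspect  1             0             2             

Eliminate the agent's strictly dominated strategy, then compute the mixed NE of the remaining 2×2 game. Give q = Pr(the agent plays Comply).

The agent's strategy Half-effort is strictly dominated by Shirk: -4 > -7 and 2 > 0. Eliminate Half-effort.
Set the inspector's expected payoff from Skip equal to that from Inspect:
  the inspector's expected payoff from Skip: q·(-5) + (1−q)·5 = -10q + 5
  the inspector's expected payoff from Inspect: q·3 + (1−q)·0 = 3q
  -10q + 5 = 3q  ⇒  -13q = -5  ⇒  q = 5/13.

q = 5/13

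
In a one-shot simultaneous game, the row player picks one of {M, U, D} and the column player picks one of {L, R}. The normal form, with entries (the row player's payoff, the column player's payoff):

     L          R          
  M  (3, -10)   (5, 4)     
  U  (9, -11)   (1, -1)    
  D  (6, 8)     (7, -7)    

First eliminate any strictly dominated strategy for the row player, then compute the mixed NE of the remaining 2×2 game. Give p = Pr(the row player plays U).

p = 3/5

The row player's strategy M is strictly dominated by D: 6 > 3 and 7 > 5. Eliminate M.
For the column player to be willing to mix, the column player must be indifferent between L and R, which pins down the row player's mix.
  the column player's payoff to L: p·(-11) + (1−p)·8 = -19p + 8
  the column player's payoff to R: p·(-1) + (1−p)·(-7) = 6p - 7
  -19p + 8 = 6p - 7  ⇒  -25p = -15  ⇒  p = 3/5.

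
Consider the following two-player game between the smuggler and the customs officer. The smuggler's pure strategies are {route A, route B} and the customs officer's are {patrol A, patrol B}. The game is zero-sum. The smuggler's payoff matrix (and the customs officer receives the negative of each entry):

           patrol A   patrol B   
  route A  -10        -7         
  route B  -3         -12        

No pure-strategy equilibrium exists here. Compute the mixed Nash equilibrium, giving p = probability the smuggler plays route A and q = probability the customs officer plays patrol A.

p = 3/4, q = 5/12

The smuggler's mix must leave the customs officer indifferent between patrol A and patrol B.
  the customs officer's payoff from patrol A: p·10 + (1−p)·3 = 7p + 3
  the customs officer's payoff from patrol B: p·7 + (1−p)·12 = -5p + 12
  7p + 3 = -5p + 12  ⇒  12p = 9  ⇒  p = 3/4.
The customs officer's mix must leave the smuggler indifferent between route A and route B.
  the smuggler's payoff to route A: q·(-10) + (1−q)·(-7) = -3q - 7
  the smuggler's payoff to route B: q·(-3) + (1−q)·(-12) = 9q - 12
  -3q - 7 = 9q - 12  ⇒  -12q = -5  ⇒  q = 5/12.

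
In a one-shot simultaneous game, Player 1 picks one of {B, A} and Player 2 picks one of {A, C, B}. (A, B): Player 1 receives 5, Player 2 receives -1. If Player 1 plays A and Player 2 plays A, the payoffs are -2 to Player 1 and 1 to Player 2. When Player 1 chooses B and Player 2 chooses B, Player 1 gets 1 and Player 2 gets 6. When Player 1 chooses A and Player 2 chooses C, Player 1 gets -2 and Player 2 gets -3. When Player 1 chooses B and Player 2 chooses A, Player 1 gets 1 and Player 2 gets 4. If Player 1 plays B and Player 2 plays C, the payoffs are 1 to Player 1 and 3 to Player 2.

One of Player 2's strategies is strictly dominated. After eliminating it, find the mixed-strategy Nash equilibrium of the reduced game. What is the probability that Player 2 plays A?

Player 2's strategy C is strictly dominated by B: 6 > 3 and -1 > -3. Eliminate C.
Set Player 1's expected payoff from B equal to that from A:
  Player 1's payoff to B: q·1 + (1−q)·1 = 1
  Player 1's payoff to A: q·(-2) + (1−q)·5 = -7q + 5
  1 = -7q + 5  ⇒  7q = 4  ⇒  q = 4/7.

q = 4/7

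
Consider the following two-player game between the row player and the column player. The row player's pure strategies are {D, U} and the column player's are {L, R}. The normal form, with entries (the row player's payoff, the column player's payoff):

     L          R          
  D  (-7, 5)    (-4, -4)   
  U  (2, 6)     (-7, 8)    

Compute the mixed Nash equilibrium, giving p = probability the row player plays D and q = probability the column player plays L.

p = 2/11, q = 1/4

The row player's mix must leave the column player indifferent between L and R.
  the column player's payoff from L: p·5 + (1−p)·6 = -p + 6
  the column player's payoff from R: p·(-4) + (1−p)·8 = -12p + 8
  -p + 6 = -12p + 8  ⇒  11p = 2  ⇒  p = 2/11.
The column player's mix must leave the row player indifferent between D and U.
  the row player's payoff from D: q·(-7) + (1−q)·(-4) = -3q - 4
  the row player's payoff from U: q·2 + (1−q)·(-7) = 9q - 7
  -3q - 4 = 9q - 7  ⇒  -12q = -3  ⇒  q = 1/4.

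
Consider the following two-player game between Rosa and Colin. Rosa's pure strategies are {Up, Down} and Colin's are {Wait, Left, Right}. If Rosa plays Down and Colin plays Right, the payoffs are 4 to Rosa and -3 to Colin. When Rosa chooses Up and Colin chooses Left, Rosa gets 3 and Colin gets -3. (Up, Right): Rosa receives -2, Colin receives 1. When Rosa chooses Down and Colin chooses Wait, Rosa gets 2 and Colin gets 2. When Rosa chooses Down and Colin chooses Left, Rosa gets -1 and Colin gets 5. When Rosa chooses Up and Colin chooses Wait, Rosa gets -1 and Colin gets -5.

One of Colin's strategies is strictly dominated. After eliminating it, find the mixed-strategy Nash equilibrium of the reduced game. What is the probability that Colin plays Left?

Colin's strategy Wait is strictly dominated by Left: -3 > -5 and 5 > 2. Eliminate Wait.
Colin's mix must leave Rosa indifferent between Up and Down.
  Rosa's expected payoff from Up: q·3 + (1−q)·(-2) = 5q - 2
  Rosa's expected payoff from Down: q·(-1) + (1−q)·4 = -5q + 4
  5q - 2 = -5q + 4  ⇒  10q = 6  ⇒  q = 3/5.

q = 3/5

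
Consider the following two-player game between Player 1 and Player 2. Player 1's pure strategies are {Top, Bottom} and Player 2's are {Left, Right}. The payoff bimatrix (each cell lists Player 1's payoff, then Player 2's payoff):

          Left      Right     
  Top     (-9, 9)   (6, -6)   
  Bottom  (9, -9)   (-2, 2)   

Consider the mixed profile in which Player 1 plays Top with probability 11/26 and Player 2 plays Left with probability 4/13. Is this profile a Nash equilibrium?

Check Player 2's indifference given Player 1's mix p = 11/26:
  payoff from Left = -18/13; payoff from Right = -18/13 — equal.
Check Player 1's indifference given Player 2's mix q = 4/13:
  payoff from Top = 18/13; payoff from Bottom = 18/13 — equal.
Both players are indifferent, so neither can profitably deviate.

Yes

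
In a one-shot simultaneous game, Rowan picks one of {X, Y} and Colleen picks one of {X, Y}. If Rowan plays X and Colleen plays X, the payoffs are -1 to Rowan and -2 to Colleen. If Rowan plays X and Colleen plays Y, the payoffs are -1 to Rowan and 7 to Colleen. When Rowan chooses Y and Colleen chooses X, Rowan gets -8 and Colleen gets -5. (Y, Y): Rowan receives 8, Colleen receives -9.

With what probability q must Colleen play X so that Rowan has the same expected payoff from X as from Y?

Colleen's mix must leave Rowan indifferent between X and Y.
  Rowan's payoff from X: q·(-1) + (1−q)·(-1) = -1
  Rowan's payoff from Y: q·(-8) + (1−q)·8 = -16q + 8
  -1 = -16q + 8  ⇒  16q = 9  ⇒  q = 9/16.

q = 9/16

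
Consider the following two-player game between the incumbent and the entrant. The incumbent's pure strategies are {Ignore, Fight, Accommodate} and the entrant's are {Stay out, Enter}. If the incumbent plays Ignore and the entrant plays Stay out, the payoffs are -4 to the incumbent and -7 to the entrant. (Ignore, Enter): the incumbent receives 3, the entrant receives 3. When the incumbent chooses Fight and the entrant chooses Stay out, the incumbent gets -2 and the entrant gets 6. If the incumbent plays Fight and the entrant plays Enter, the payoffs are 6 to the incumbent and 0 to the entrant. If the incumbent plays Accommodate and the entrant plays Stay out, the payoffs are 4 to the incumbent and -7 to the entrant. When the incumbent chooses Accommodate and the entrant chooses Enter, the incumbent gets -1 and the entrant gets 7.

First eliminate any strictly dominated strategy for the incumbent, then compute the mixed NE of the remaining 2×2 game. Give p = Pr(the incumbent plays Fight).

p = 7/10

The incumbent's strategy Ignore is strictly dominated by Fight: -2 > -4 and 6 > 3. Eliminate Ignore.
In a mixed equilibrium the entrant is indifferent between Stay out and Enter; this condition fixes p.
  the entrant's expected payoff from Stay out: p·6 + (1−p)·(-7) = 13p - 7
  the entrant's expected payoff from Enter: p·0 + (1−p)·7 = -7p + 7
  13p - 7 = -7p + 7  ⇒  20p = 14  ⇒  p = 7/10.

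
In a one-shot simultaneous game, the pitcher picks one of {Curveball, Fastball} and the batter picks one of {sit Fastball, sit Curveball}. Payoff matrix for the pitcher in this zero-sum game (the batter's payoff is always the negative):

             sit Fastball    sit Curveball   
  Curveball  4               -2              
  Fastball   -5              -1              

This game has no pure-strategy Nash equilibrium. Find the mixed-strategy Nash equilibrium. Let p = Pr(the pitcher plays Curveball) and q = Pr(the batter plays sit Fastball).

The batter's indifference between sit Fastball and sit Curveball determines the pitcher's mixing probability p:
  the batter's payoff to sit Fastball: p·(-4) + (1−p)·5 = -9p + 5
  the batter's payoff to sit Curveball: p·2 + (1−p)·1 = p + 1
  -9p + 5 = p + 1  ⇒  -10p = -4  ⇒  p = 2/5.
In a mixed equilibrium the pitcher is indifferent between Curveball and Fastball; this condition fixes q.
  the pitcher's expected payoff from Curveball: q·4 + (1−q)·(-2) = 6q - 2
  the pitcher's expected payoff from Fastball: q·(-5) + (1−q)·(-1) = -4q - 1
  6q - 2 = -4q - 1  ⇒  10q = 1  ⇒  q = 1/10.

p = 2/5, q = 1/10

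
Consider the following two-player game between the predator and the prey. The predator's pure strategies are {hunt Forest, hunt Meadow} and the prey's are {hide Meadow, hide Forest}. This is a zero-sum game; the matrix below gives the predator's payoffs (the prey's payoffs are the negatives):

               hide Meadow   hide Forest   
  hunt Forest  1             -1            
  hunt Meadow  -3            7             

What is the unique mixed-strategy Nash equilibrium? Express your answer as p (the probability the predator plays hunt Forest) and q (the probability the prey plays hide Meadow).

For the prey to be willing to mix, the prey must be indifferent between hide Meadow and hide Forest, which pins down the predator's mix.
  the prey's expected payoff from hide Meadow: p·(-1) + (1−p)·3 = -4p + 3
  the prey's expected payoff from hide Forest: p·1 + (1−p)·(-7) = 8p - 7
  -4p + 3 = 8p - 7  ⇒  -12p = -10  ⇒  p = 5/6.
The prey's mix must leave the predator indifferent between hunt Forest and hunt Meadow.
  the predator's expected payoff from hunt Forest: q·1 + (1−q)·(-1) = 2q - 1
  the predator's expected payoff from hunt Meadow: q·(-3) + (1−q)·7 = -10q + 7
  2q - 1 = -10q + 7  ⇒  12q = 8  ⇒  q = 2/3.

p = 5/6, q = 2/3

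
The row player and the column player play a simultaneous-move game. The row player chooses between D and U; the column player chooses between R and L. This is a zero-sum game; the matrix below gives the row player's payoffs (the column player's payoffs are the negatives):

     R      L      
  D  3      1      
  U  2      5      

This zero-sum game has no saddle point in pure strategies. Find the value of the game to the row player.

v = 13/5

The row player's indifference between D and U determines the column player's mixing probability q:
  the row player's payoff to D: q·3 + (1−q)·1 = 2q + 1
  the row player's payoff to U: q·2 + (1−q)·5 = -3q + 5
  2q + 1 = -3q + 5  ⇒  5q = 4  ⇒  q = 4/5.
The value is the row player's expected payoff against this mix (using D): (4/5)·3 + (1/5)·1 = 13/5.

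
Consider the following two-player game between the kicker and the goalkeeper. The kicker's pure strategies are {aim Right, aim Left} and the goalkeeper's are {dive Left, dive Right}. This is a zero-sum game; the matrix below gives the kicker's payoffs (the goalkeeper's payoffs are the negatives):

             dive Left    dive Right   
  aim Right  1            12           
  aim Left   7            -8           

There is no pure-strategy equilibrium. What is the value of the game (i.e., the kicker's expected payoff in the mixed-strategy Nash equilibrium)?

The kicker's indifference between aim Right and aim Left determines the goalkeeper's mixing probability q:
  the kicker's payoff from aim Right: q·1 + (1−q)·12 = -11q + 12
  the kicker's payoff from aim Left: q·7 + (1−q)·(-8) = 15q - 8
  -11q + 12 = 15q - 8  ⇒  -26q = -20  ⇒  q = 10/13.
The value is the kicker's expected payoff against this mix (using aim Right): (10/13)·1 + (3/13)·12 = 46/13.

v = 46/13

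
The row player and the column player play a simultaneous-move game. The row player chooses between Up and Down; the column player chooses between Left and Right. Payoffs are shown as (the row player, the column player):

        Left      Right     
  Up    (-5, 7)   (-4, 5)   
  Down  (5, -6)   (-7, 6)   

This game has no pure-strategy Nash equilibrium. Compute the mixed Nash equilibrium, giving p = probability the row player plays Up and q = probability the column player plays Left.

p = 6/7, q = 3/13

For the column player to be willing to mix, the column player must be indifferent between Left and Right, which pins down the row player's mix.
  the column player's expected payoff from Left: p·7 + (1−p)·(-6) = 13p - 6
  the column player's expected payoff from Right: p·5 + (1−p)·6 = -p + 6
  13p - 6 = -p + 6  ⇒  14p = 12  ⇒  p = 6/7.
In a mixed equilibrium the row player is indifferent between Up and Down; this condition fixes q.
  the row player's expected payoff from Up: q·(-5) + (1−q)·(-4) = -q - 4
  the row player's expected payoff from Down: q·5 + (1−q)·(-7) = 12q - 7
  -q - 4 = 12q - 7  ⇒  -13q = -3  ⇒  q = 3/13.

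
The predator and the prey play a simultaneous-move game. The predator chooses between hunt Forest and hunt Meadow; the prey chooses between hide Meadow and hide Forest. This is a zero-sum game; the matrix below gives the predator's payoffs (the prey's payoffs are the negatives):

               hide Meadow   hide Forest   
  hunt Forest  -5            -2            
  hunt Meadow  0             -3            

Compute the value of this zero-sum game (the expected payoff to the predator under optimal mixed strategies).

v = -5/2

The prey's mix must leave the predator indifferent between hunt Forest and hunt Meadow.
  the predator's expected payoff from hunt Forest: q·(-5) + (1−q)·(-2) = -3q - 2
  the predator's expected payoff from hunt Meadow: q·0 + (1−q)·(-3) = 3q - 3
  -3q - 2 = 3q - 3  ⇒  -6q = -1  ⇒  q = 1/6.
The value is the predator's expected payoff against this mix (using hunt Forest): (1/6)·(-5) + (5/6)·(-2) = -5/2.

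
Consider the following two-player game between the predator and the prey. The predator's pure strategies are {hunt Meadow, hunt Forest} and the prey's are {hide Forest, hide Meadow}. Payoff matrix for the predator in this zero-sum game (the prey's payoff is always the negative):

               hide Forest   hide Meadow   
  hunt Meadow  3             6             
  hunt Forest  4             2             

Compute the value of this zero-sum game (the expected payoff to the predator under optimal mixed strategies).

v = 18/5

The predator's indifference between hunt Meadow and hunt Forest determines the prey's mixing probability q:
  the predator's payoff from hunt Meadow: q·3 + (1−q)·6 = -3q + 6
  the predator's payoff from hunt Forest: q·4 + (1−q)·2 = 2q + 2
  -3q + 6 = 2q + 2  ⇒  -5q = -4  ⇒  q = 4/5.
The value is the predator's expected payoff against this mix (using hunt Meadow): (4/5)·3 + (1/5)·6 = 18/5.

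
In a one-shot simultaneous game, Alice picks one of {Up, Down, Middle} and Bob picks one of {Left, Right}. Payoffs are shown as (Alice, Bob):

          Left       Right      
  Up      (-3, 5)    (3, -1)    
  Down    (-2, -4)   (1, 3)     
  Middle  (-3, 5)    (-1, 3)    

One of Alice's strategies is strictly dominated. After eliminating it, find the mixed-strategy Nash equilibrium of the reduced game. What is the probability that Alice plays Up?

Alice's strategy Middle is strictly dominated by Down: -2 > -3 and 1 > -1. Eliminate Middle.
Alice's mix must leave Bob indifferent between Left and Right.
  Bob's payoff to Left: p·5 + (1−p)·(-4) = 9p - 4
  Bob's payoff to Right: p·(-1) + (1−p)·3 = -4p + 3
  9p - 4 = -4p + 3  ⇒  13p = 7  ⇒  p = 7/13.

p = 7/13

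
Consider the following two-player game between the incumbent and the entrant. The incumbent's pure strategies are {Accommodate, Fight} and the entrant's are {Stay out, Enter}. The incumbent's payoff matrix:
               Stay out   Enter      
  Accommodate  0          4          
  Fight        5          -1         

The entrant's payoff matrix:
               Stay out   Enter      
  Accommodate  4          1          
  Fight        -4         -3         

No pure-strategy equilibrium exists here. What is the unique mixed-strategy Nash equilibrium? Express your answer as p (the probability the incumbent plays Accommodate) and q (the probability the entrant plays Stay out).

The entrant's indifference between Stay out and Enter determines the incumbent's mixing probability p:
  the entrant's payoff to Stay out: p·4 + (1−p)·(-4) = 8p - 4
  the entrant's payoff to Enter: p·1 + (1−p)·(-3) = 4p - 3
  8p - 4 = 4p - 3  ⇒  4p = 1  ⇒  p = 1/4.
Set the incumbent's expected payoff from Accommodate equal to that from Fight:
  the incumbent's expected payoff from Accommodate: q·0 + (1−q)·4 = -4q + 4
  the incumbent's expected payoff from Fight: q·5 + (1−q)·(-1) = 6q - 1
  -4q + 4 = 6q - 1  ⇒  -10q = -5  ⇒  q = 1/2.

p = 1/4, q = 1/2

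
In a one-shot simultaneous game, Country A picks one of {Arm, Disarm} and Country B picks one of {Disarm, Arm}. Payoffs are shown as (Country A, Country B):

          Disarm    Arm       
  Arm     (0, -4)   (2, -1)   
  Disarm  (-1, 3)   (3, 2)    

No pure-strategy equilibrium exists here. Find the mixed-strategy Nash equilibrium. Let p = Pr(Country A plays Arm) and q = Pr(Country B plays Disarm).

p = 1/4, q = 1/2

Country B's indifference between Disarm and Arm determines Country A's mixing probability p:
  Country B's payoff to Disarm: p·(-4) + (1−p)·3 = -7p + 3
  Country B's payoff to Arm: p·(-1) + (1−p)·2 = -3p + 2
  -7p + 3 = -3p + 2  ⇒  -4p = -1  ⇒  p = 1/4.
In a mixed equilibrium Country A is indifferent between Arm and Disarm; this condition fixes q.
  Country A's expected payoff from Arm: q·0 + (1−q)·2 = -2q + 2
  Country A's expected payoff from Disarm: q·(-1) + (1−q)·3 = -4q + 3
  -2q + 2 = -4q + 3  ⇒  2q = 1  ⇒  q = 1/2.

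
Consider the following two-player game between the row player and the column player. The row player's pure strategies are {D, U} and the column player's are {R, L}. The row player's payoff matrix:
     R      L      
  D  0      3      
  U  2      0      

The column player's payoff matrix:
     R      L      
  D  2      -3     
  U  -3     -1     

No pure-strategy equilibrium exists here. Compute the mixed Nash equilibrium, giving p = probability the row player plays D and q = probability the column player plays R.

p = 2/7, q = 3/5

The row player's mix must leave the column player indifferent between R and L.
  the column player's expected payoff from R: p·2 + (1−p)·(-3) = 5p - 3
  the column player's expected payoff from L: p·(-3) + (1−p)·(-1) = -2p - 1
  5p - 3 = -2p - 1  ⇒  7p = 2  ⇒  p = 2/7.
The row player's indifference between D and U determines the column player's mixing probability q:
  the row player's payoff to D: q·0 + (1−q)·3 = -3q + 3
  the row player's payoff to U: q·2 + (1−q)·0 = 2q
  -3q + 3 = 2q  ⇒  -5q = -3  ⇒  q = 3/5.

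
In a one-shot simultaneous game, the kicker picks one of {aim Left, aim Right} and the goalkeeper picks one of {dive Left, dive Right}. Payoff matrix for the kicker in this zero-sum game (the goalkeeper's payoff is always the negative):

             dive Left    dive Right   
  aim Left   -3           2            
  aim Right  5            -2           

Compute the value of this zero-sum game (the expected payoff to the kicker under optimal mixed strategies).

v = 1/3

Set the kicker's expected payoff from aim Left equal to that from aim Right:
  the kicker's payoff to aim Left: q·(-3) + (1−q)·2 = -5q + 2
  the kicker's payoff to aim Right: q·5 + (1−q)·(-2) = 7q - 2
  -5q + 2 = 7q - 2  ⇒  -12q = -4  ⇒  q = 1/3.
The value is the kicker's expected payoff against this mix (using aim Left): (1/3)·(-3) + (2/3)·2 = 1/3.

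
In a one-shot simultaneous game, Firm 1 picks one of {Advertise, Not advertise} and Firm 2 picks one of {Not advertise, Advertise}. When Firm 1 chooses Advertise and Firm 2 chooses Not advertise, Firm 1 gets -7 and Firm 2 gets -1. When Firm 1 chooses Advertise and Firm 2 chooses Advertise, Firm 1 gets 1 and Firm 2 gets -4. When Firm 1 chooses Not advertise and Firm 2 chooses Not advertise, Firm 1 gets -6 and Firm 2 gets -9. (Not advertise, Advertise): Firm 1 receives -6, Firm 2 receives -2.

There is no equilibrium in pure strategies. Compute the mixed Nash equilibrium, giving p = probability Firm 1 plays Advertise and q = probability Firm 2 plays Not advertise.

p = 7/10, q = 7/8

In a mixed equilibrium Firm 2 is indifferent between Not advertise and Advertise; this condition fixes p.
  Firm 2's payoff from Not advertise: p·(-1) + (1−p)·(-9) = 8p - 9
  Firm 2's payoff from Advertise: p·(-4) + (1−p)·(-2) = -2p - 2
  8p - 9 = -2p - 2  ⇒  10p = 7  ⇒  p = 7/10.
Firm 2's mix must leave Firm 1 indifferent between Advertise and Not advertise.
  Firm 1's payoff from Advertise: q·(-7) + (1−q)·1 = -8q + 1
  Firm 1's payoff from Not advertise: q·(-6) + (1−q)·(-6) = -6
  -8q + 1 = -6  ⇒  -8q = -7  ⇒  q = 7/8.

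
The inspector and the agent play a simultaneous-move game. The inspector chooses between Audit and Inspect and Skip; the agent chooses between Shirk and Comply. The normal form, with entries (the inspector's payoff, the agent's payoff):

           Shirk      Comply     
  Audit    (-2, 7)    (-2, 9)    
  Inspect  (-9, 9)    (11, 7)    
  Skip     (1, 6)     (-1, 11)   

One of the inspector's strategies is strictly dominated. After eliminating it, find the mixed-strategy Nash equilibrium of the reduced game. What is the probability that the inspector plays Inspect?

p = 5/7

The inspector's strategy Audit is strictly dominated by Skip: 1 > -2 and -1 > -2. Eliminate Audit.
The inspector's mix must leave the agent indifferent between Shirk and Comply.
  the agent's payoff to Shirk: p·9 + (1−p)·6 = 3p + 6
  the agent's payoff to Comply: p·7 + (1−p)·11 = -4p + 11
  3p + 6 = -4p + 11  ⇒  7p = 5  ⇒  p = 5/7.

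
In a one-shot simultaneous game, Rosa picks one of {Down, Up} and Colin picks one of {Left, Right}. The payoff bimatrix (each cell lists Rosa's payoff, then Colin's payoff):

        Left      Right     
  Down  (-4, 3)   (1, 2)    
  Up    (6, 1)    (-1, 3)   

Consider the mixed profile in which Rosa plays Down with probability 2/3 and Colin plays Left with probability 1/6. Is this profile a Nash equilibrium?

Check Colin's indifference given Rosa's mix p = 2/3:
  payoff from Left = 7/3; payoff from Right = 7/3 — equal.
Check Rosa's indifference given Colin's mix q = 1/6:
  payoff from Down = 1/6; payoff from Up = 1/6 — equal.
Both players are indifferent, so neither can profitably deviate.

Yes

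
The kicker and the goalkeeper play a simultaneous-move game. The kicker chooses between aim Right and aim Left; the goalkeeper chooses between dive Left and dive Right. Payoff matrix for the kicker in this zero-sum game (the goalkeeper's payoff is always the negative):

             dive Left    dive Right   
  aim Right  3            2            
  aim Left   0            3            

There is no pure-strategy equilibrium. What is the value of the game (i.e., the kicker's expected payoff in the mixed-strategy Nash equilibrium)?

For the kicker to be willing to mix, the kicker must be indifferent between aim Right and aim Left, which pins down the goalkeeper's mix.
  the kicker's payoff from aim Right: q·3 + (1−q)·2 = q + 2
  the kicker's payoff from aim Left: q·0 + (1−q)·3 = -3q + 3
  q + 2 = -3q + 3  ⇒  4q = 1  ⇒  q = 1/4.
The value is the kicker's expected payoff against this mix (using aim Right): (1/4)·3 + (3/4)·2 = 9/4.

v = 9/4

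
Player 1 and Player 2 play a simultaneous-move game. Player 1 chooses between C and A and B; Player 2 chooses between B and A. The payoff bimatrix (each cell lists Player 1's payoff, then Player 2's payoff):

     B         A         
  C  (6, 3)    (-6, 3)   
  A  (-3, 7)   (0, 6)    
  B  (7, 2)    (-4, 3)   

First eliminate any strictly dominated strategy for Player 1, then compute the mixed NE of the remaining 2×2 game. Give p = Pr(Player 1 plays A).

p = 1/2

Player 1's strategy C is strictly dominated by B: 7 > 6 and -4 > -6. Eliminate C.
For Player 2 to be willing to mix, Player 2 must be indifferent between B and A, which pins down Player 1's mix.
  Player 2's payoff to B: p·7 + (1−p)·2 = 5p + 2
  Player 2's payoff to A: p·6 + (1−p)·3 = 3p + 3
  5p + 2 = 3p + 3  ⇒  2p = 1  ⇒  p = 1/2.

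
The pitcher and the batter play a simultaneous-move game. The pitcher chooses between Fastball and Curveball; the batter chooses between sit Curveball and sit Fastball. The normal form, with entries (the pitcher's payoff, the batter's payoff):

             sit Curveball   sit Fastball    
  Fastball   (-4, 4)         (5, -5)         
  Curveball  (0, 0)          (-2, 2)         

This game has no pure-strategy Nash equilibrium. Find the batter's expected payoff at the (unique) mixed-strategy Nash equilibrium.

8/11

The batter's indifference between sit Curveball and sit Fastball determines the pitcher's mixing probability p:
  the batter's payoff to sit Curveball: p·4 + (1−p)·0 = 4p
  the batter's payoff to sit Fastball: p·(-5) + (1−p)·2 = -7p + 2
  4p = -7p + 2  ⇒  11p = 2  ⇒  p = 2/11.
At equilibrium the batter is indifferent across columns, so the batter's payoff equals the payoff from sit Curveball: (2/11)·4 + (9/11)·0 = 8/11.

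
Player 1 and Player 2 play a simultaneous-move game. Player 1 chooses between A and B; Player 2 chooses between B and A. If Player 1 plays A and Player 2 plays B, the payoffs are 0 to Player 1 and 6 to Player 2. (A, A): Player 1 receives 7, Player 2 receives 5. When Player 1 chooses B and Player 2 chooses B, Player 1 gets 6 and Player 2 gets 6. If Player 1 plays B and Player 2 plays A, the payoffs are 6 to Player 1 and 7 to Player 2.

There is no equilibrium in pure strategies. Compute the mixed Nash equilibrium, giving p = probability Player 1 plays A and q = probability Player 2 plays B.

For Player 2 to be willing to mix, Player 2 must be indifferent between B and A, which pins down Player 1's mix.
  Player 2's payoff to B: p·6 + (1−p)·6 = 6
  Player 2's payoff to A: p·5 + (1−p)·7 = -2p + 7
  6 = -2p + 7  ⇒  2p = 1  ⇒  p = 1/2.
Set Player 1's expected payoff from A equal to that from B:
  Player 1's payoff to A: q·0 + (1−q)·7 = -7q + 7
  Player 1's payoff to B: q·6 + (1−q)·6 = 6
  -7q + 7 = 6  ⇒  -7q = -1  ⇒  q = 1/7.

p = 1/2, q = 1/7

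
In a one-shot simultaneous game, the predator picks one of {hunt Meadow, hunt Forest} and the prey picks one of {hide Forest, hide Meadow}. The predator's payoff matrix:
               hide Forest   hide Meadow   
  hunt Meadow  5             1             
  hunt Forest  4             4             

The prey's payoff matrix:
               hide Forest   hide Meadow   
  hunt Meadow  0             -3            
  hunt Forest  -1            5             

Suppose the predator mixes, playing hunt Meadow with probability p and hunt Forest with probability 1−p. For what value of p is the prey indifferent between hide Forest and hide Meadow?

For the prey to be willing to mix, the prey must be indifferent between hide Forest and hide Meadow, which pins down the predator's mix.
  the prey's expected payoff from hide Forest: p·0 + (1−p)·(-1) = p - 1
  the prey's expected payoff from hide Meadow: p·(-3) + (1−p)·5 = -8p + 5
  p - 1 = -8p + 5  ⇒  9p = 6  ⇒  p = 2/3.

p = 2/3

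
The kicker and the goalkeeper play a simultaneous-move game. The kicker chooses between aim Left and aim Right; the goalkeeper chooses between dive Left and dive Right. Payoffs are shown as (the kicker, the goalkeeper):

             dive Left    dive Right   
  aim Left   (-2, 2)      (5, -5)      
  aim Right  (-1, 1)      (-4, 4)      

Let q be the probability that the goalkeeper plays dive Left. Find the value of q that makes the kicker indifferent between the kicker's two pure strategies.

The goalkeeper's mix must leave the kicker indifferent between aim Left and aim Right.
  the kicker's payoff to aim Left: q·(-2) + (1−q)·5 = -7q + 5
  the kicker's payoff to aim Right: q·(-1) + (1−q)·(-4) = 3q - 4
  -7q + 5 = 3q - 4  ⇒  -10q = -9  ⇒  q = 9/10.

q = 9/10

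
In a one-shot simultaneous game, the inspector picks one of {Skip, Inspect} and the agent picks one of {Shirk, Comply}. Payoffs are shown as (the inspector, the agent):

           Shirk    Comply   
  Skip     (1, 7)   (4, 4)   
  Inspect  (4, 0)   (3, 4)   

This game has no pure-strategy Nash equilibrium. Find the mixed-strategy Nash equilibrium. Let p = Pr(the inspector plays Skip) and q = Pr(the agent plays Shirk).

The inspector's mix must leave the agent indifferent between Shirk and Comply.
  the agent's expected payoff from Shirk: p·7 + (1−p)·0 = 7p
  the agent's expected payoff from Comply: p·4 + (1−p)·4 = 4
  7p = 4  ⇒  7p = 4  ⇒  p = 4/7.
In a mixed equilibrium the inspector is indifferent between Skip and Inspect; this condition fixes q.
  the inspector's expected payoff from Skip: q·1 + (1−q)·4 = -3q + 4
  the inspector's expected payoff from Inspect: q·4 + (1−q)·3 = q + 3
  -3q + 4 = q + 3  ⇒  -4q = -1  ⇒  q = 1/4.

p = 4/7, q = 1/4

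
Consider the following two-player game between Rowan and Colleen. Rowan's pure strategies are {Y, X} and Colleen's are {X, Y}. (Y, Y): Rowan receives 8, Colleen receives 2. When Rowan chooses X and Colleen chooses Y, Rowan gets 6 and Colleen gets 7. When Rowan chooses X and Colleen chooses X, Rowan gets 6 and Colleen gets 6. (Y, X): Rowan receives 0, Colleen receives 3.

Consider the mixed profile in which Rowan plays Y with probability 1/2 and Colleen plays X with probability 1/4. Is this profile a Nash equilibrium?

Yes

Check Colleen's indifference given Rowan's mix p = 1/2:
  payoff from X = 9/2; payoff from Y = 9/2 — equal.
Check Rowan's indifference given Colleen's mix q = 1/4:
  payoff from Y = 6; payoff from X = 6 — equal.
Both players are indifferent, so neither can profitably deviate.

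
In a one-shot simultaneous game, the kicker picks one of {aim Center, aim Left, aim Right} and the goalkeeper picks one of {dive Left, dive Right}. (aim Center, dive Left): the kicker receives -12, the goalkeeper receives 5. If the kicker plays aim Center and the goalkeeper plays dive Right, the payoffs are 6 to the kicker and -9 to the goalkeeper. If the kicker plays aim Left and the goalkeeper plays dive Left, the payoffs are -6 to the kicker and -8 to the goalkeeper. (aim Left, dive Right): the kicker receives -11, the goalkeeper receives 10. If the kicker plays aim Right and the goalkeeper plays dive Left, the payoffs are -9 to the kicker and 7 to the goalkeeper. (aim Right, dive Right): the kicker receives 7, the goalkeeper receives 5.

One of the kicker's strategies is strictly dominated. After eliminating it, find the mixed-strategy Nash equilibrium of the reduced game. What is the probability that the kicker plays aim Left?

p = 1/10

The kicker's strategy aim Center is strictly dominated by aim Right: -9 > -12 and 7 > 6. Eliminate aim Center.
In a mixed equilibrium the goalkeeper is indifferent between dive Left and dive Right; this condition fixes p.
  the goalkeeper's expected payoff from dive Left: p·(-8) + (1−p)·7 = -15p + 7
  the goalkeeper's expected payoff from dive Right: p·10 + (1−p)·5 = 5p + 5
  -15p + 7 = 5p + 5  ⇒  -20p = -2  ⇒  p = 1/10.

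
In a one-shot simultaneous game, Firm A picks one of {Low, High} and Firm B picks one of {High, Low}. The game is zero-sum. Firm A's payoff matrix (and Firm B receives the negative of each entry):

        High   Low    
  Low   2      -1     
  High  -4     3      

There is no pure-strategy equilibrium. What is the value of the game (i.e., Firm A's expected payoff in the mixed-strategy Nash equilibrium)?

v = 1/5

For Firm A to be willing to mix, Firm A must be indifferent between Low and High, which pins down Firm B's mix.
  Firm A's payoff to Low: q·2 + (1−q)·(-1) = 3q - 1
  Firm A's payoff to High: q·(-4) + (1−q)·3 = -7q + 3
  3q - 1 = -7q + 3  ⇒  10q = 4  ⇒  q = 2/5.
The value is Firm A's expected payoff against this mix (using Low): (2/5)·2 + (3/5)·(-1) = 1/5.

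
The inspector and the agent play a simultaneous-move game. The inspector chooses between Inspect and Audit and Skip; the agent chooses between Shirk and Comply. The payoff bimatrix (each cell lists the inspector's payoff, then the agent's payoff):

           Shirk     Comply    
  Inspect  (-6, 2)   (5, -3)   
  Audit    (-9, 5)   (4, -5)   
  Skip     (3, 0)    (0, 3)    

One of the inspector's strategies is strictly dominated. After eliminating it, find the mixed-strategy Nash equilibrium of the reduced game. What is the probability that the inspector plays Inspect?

p = 3/8

The inspector's strategy Audit is strictly dominated by Inspect: -6 > -9 and 5 > 4. Eliminate Audit.
Set the agent's expected payoff from Shirk equal to that from Comply:
  the agent's payoff from Shirk: p·2 + (1−p)·0 = 2p
  the agent's payoff from Comply: p·(-3) + (1−p)·3 = -6p + 3
  2p = -6p + 3  ⇒  8p = 3  ⇒  p = 3/8.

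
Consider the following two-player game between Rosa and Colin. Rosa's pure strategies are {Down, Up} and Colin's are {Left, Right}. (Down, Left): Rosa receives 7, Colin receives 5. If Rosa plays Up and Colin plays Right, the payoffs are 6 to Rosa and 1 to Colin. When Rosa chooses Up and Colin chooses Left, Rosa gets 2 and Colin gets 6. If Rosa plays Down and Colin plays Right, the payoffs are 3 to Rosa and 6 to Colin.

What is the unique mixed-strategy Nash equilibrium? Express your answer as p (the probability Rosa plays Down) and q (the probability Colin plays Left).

In a mixed equilibrium Colin is indifferent between Left and Right; this condition fixes p.
  Colin's expected payoff from Left: p·5 + (1−p)·6 = -p + 6
  Colin's expected payoff from Right: p·6 + (1−p)·1 = 5p + 1
  -p + 6 = 5p + 1  ⇒  -6p = -5  ⇒  p = 5/6.
For Rosa to be willing to mix, Rosa must be indifferent between Down and Up, which pins down Colin's mix.
  Rosa's expected payoff from Down: q·7 + (1−q)·3 = 4q + 3
  Rosa's expected payoff from Up: q·2 + (1−q)·6 = -4q + 6
  4q + 3 = -4q + 6  ⇒  8q = 3  ⇒  q = 3/8.

p = 5/6, q = 3/8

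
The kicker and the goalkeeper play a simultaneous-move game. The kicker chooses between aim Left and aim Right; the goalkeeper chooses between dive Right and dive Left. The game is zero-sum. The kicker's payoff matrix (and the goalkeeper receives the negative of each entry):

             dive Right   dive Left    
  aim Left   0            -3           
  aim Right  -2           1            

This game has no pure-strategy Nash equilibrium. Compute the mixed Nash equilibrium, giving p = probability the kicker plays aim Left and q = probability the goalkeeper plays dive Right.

p = 1/2, q = 2/3

For the goalkeeper to be willing to mix, the goalkeeper must be indifferent between dive Right and dive Left, which pins down the kicker's mix.
  the goalkeeper's payoff from dive Right: p·0 + (1−p)·2 = -2p + 2
  the goalkeeper's payoff from dive Left: p·3 + (1−p)·(-1) = 4p - 1
  -2p + 2 = 4p - 1  ⇒  -6p = -3  ⇒  p = 1/2.
The kicker's indifference between aim Left and aim Right determines the goalkeeper's mixing probability q:
  the kicker's payoff to aim Left: q·0 + (1−q)·(-3) = 3q - 3
  the kicker's payoff to aim Right: q·(-2) + (1−q)·1 = -3q + 1
  3q - 3 = -3q + 1  ⇒  6q = 4  ⇒  q = 2/3.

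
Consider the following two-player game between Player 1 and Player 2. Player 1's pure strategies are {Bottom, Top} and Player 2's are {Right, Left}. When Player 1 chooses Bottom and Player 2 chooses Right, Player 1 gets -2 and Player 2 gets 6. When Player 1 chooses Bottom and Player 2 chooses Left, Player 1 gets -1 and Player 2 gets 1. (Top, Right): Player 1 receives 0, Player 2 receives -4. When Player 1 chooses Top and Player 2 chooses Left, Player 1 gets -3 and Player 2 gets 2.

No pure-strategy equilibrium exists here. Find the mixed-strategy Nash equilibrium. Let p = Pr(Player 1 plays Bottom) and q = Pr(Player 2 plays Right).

Set Player 2's expected payoff from Right equal to that from Left:
  Player 2's expected payoff from Right: p·6 + (1−p)·(-4) = 10p - 4
  Player 2's expected payoff from Left: p·1 + (1−p)·2 = -p + 2
  10p - 4 = -p + 2  ⇒  11p = 6  ⇒  p = 6/11.
Set Player 1's expected payoff from Bottom equal to that from Top:
  Player 1's payoff from Bottom: q·(-2) + (1−q)·(-1) = -q - 1
  Player 1's payoff from Top: q·0 + (1−q)·(-3) = 3q - 3
  -q - 1 = 3q - 3  ⇒  -4q = -2  ⇒  q = 1/2.

p = 6/11, q = 1/2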